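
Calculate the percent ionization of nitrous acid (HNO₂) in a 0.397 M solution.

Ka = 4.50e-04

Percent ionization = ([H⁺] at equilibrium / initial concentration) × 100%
Percent ionization = 3.31%

Let x = [H⁺]. Ka = x²/(C - x) ⇒ x² + (4.50e-04)x - (4.50e-04)(0.397) = 0. x = 1.3143e-02. Percent = (1.3143e-02/0.397) × 100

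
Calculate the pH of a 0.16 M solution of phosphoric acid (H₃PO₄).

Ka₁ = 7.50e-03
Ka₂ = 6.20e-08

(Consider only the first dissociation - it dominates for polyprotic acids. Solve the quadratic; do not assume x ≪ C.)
pH = 1.51

x² + Ka₁·x − Ka₁·C = 0 with Ka₁ = 7.50e-03, C = 0.16.
x = (−Ka₁ + √(Ka₁² + 4·Ka₁·C))/2 = 3.1093e-02 M, so pH = 1.51.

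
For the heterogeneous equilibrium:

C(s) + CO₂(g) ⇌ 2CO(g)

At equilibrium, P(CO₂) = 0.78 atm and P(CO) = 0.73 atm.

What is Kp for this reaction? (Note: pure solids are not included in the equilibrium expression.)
K_p = 0.683

Solid C is excluded.
Kp = P(CO)²/P(CO₂) = (0.73)²/0.78 = 0.5329/0.78 = 0.683.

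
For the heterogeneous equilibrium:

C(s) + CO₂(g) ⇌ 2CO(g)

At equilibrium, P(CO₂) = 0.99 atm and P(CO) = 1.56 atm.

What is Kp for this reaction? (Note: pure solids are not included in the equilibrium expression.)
K_p = 2.458

Solid C is excluded.
Kp = P(CO)²/P(CO₂) = (1.56)²/0.99 = 2.434/0.99 = 2.458.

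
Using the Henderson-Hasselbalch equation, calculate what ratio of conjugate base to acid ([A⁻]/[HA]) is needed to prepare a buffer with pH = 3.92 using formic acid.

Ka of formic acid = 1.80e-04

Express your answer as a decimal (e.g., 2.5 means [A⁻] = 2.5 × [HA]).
[A⁻]/[HA] = 1.497

pKa = −log(1.80e-04) = 3.7447. pH = pKa + log([A⁻]/[HA]). 3.92 = 3.7447 + log(ratio). log(ratio) = 3.92 − 3.7447 = 0.1753. ratio = 10^(0.1753) = 1.497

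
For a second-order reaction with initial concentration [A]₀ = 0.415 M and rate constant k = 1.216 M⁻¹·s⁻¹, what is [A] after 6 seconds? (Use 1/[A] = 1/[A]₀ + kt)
0.1030 M

1/[A] = 1/[A]₀ + k·t = 1/0.415 + (1.216)·(6) = 2.4096 + 7.2960 = 9.7056
[A] = 1/9.7056 = 0.1030 M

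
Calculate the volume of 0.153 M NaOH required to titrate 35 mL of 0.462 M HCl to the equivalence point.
V_{base} = 105.7 mL

At equivalence: moles acid = moles base.
moles HCl = 0.462 M × 0.035 L = 0.01617 mol
V_NaOH = 0.01617 mol ÷ 0.153 M = 0.1057 L = 105.7 mL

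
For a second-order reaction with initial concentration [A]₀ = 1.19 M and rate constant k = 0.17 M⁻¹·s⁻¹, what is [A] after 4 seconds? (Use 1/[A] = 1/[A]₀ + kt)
0.6577 M

1/[A] = 1/[A]₀ + k·t = 1/1.19 + (0.17)·(4) = 0.8403 + 0.6800 = 1.5203
[A] = 1/1.5203 = 0.6577 M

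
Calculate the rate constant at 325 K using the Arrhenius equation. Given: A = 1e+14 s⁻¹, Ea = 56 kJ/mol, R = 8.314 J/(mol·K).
9.98e+04 s⁻¹

k = A·exp(-Ea/(R·T)) = 1e+14·exp(-56000/(8.314·325)) = 1e+14·exp(-20.7250) = 1e+14·9.9826e-10 = 9.98e+04 s⁻¹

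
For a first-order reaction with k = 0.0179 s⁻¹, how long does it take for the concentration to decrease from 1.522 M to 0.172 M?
121.80 s

From ln[A] = ln[A]₀ - k·t: t = ln([A]₀/[A])/k = ln(1.522/0.172)/0.0179 = ln(8.8488)/0.0179 = 2.1803/0.0179 = 121.80 s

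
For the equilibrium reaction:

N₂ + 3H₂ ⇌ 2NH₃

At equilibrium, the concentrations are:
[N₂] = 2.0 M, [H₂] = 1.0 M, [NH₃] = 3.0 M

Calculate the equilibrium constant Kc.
K_c = 4.5000

Kc = ([NH₃]^2) / ([N₂] × [H₂]^3)
   = ((3.0)^2) / ((2.0)·(1.0)^3)
   = 9 / 2 = 4.5000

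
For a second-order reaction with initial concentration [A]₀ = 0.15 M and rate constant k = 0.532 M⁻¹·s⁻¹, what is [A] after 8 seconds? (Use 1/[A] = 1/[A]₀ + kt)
0.0916 M

1/[A] = 1/[A]₀ + k·t = 1/0.15 + (0.532)·(8) = 6.6667 + 4.2560 = 10.9227
[A] = 1/10.9227 = 0.0916 M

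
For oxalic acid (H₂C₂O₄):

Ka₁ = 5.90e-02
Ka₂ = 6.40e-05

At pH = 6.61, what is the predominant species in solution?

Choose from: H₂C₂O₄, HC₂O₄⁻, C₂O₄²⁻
C₂O₄²⁻

pKa1 = 1.23, pKa2 = 4.19. Each pKa is the crossover between adjacent species; pH = 6.61 lies in the region where C₂O₄²⁻ predominates.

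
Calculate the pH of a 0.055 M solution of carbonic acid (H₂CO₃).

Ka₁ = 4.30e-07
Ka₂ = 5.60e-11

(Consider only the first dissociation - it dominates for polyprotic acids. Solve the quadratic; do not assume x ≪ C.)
pH = 3.81

x² + Ka₁·x − Ka₁·C = 0 with Ka₁ = 4.30e-07, C = 0.055.
x = (−Ka₁ + √(Ka₁² + 4·Ka₁·C))/2 = 1.5357e-04 M, so pH = 3.81.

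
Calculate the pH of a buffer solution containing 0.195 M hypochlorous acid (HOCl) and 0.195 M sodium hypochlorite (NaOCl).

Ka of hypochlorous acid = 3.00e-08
pH = 7.52

pKa = -log(3.00e-08) = 7.52. pH = pKa + log([A⁻]/[HA]) = 7.52 + log(0.195/0.195)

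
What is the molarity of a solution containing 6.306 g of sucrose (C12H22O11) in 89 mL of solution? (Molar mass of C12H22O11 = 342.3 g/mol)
Moles of C12H22O11 = 6.306 g ÷ 342.3 g/mol = 0.0184224 mol
Volume = 89 mL = 0.089 L
Molarity = 0.0184224 mol ÷ 0.089 L = 0.207 M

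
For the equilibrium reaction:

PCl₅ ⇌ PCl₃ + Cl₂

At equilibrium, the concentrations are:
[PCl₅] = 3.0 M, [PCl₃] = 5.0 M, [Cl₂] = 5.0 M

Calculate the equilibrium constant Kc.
K_c = 8.3333

Kc = ([PCl₃] × [Cl₂]) / ([PCl₅])
   = ((5.0)·(5.0)) / ((3.0))
   = 25 / 3 = 8.3333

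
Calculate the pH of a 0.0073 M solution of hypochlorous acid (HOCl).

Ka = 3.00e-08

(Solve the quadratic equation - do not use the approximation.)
pH = 4.83

x² + Ka×x - Ka×C = 0. Using quadratic formula: [H⁺] = 1.4784e-05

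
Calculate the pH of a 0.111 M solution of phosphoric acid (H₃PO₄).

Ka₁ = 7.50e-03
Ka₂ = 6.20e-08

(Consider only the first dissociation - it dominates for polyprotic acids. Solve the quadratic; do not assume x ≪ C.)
pH = 1.60

x² + Ka₁·x − Ka₁·C = 0 with Ka₁ = 7.50e-03, C = 0.111.
x = (−Ka₁ + √(Ka₁² + 4·Ka₁·C))/2 = 2.5346e-02 M, so pH = 1.60.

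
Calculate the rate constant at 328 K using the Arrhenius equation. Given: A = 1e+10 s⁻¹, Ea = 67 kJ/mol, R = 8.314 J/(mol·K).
2.14e-01 s⁻¹

k = A·exp(-Ea/(R·T)) = 1e+10·exp(-67000/(8.314·328)) = 1e+10·exp(-24.5692) = 1e+10·2.1367e-11 = 2.14e-01 s⁻¹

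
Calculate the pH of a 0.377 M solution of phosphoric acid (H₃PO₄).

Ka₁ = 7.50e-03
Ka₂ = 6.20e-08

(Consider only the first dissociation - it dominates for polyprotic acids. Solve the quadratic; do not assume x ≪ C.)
pH = 1.30

x² + Ka₁·x − Ka₁·C = 0 with Ka₁ = 7.50e-03, C = 0.377.
x = (−Ka₁ + √(Ka₁² + 4·Ka₁·C))/2 = 4.9556e-02 M, so pH = 1.30.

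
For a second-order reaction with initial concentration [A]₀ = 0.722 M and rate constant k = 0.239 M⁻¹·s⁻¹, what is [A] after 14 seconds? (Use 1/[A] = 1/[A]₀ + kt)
0.2114 M

1/[A] = 1/[A]₀ + k·t = 1/0.722 + (0.239)·(14) = 1.3850 + 3.3460 = 4.7310
[A] = 1/4.7310 = 0.2114 M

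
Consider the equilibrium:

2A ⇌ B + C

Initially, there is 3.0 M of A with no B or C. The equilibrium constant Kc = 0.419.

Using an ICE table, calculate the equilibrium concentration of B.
[B] = 0.846 M

ICE: [A] = 3.0 − 2x, [B] = [C] = x.
Kc = x²/(3.0 − 2x)² = 0.419 ⇒ √Kc = x/(3.0 − 2x).
x = √0.419·3.0/(1 + 2√0.419) = 0.6473·3.0/2.2946 = 0.84629.
[B] = x = 0.846 M.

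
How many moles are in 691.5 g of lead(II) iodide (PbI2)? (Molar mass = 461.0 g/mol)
Moles = 691.5 g ÷ 461.0 g/mol = 1.5 mol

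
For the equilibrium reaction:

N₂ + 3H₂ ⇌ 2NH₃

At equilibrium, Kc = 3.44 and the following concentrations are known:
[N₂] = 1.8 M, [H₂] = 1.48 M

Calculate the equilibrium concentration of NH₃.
[NH₃] = 4.4803 M

Kc = ([NH₃]^2) / ([N₂] × [H₂]^3) = 3.44
[NH₃]^2 = Kc · (reactant terms)/(other product terms) = 3.44 · 5.8352 / 1 = 20.073
[NH₃] = (20.073)^(1/2) = 4.4803 M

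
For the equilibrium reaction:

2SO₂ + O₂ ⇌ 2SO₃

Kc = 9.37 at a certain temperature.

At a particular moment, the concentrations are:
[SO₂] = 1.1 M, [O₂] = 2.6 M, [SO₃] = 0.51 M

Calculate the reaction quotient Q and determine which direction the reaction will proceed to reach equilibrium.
Q = 0.083, Q < K, reaction proceeds forward (toward products)

Q = ([SO₃]^2) / ([SO₂]^2 × [O₂])
  = ((0.51)^2) / ((1.1)^2·(2.6)) = 0.2601/3.146 = 0.08268
Since Q = 0.08268 < Kc = 9.37, the reaction proceeds forward (toward products) to reach equilibrium.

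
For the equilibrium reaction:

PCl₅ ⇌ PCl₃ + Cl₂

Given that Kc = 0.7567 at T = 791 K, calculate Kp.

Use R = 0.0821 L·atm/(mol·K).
K_p = 49.1409

Δn = (moles gaseous products) − (moles gaseous reactants) = 1
T = 791 K; RT = 0.0821 × 791 = 64.9411
Kp = Kc·(RT)^Δn = 0.7567 × (64.9411)^1 = 0.7567 × 64.9411 = 49.1409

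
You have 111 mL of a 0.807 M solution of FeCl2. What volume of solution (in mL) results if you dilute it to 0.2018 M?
Using M₁V₁ = M₂V₂:
0.807 × 111 = 0.2018 × V₂
V₂ = (0.807 × 111) / 0.2018 = 443.9 mL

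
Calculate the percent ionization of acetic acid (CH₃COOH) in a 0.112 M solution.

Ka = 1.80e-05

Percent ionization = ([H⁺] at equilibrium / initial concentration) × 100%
Percent ionization = 1.26%

Let x = [H⁺]. Ka = x²/(C - x) ⇒ x² + (1.80e-05)x - (1.80e-05)(0.112) = 0. x = 1.4109e-03. Percent = (1.4109e-03/0.112) × 100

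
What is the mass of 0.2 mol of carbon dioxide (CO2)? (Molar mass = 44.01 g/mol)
Mass = 0.2 mol × 44.01 g/mol = 8.802 g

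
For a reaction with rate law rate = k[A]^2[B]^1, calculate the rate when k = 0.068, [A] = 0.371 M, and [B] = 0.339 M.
0.003173 M/s

rate = k·[A]^2·[B]^1 = 0.068·(0.371)^2·(0.339)^1 = 0.068·0.137641·0.339 = 0.003173 M/s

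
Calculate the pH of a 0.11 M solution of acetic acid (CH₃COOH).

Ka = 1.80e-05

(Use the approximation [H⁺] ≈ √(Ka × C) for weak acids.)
pH = 2.85

[H⁺] = √(Ka × C) = √(1.80e-05 × 0.11) = 1.4071e-03. pH = -log(1.4071e-03)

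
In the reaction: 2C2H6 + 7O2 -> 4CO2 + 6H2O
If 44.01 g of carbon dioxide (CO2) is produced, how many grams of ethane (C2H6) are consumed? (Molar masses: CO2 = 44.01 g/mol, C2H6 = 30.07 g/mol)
Moles of CO2 = 44.01 g ÷ 44.01 g/mol = 1 mol
Mole ratio: 2 mol C2H6 / 4 mol CO2
Moles of C2H6 = 1 × (2/4) = 0.5 mol
Mass of C2H6 = 0.5 mol × 30.07 g/mol = 15.04 g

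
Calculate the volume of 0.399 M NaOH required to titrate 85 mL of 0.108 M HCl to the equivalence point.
V_{base} = 23.0 mL

At equivalence: moles acid = moles base.
moles HCl = 0.108 M × 0.085 L = 0.00918 mol
V_NaOH = 0.00918 mol ÷ 0.399 M = 0.02301 L = 23.0 mL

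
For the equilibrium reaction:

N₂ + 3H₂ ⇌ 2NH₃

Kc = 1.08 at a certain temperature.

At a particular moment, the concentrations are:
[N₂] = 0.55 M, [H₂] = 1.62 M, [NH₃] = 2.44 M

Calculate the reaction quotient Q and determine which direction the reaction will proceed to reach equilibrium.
Q = 2.546, Q > K, reaction proceeds reverse (toward reactants)

Q = ([NH₃]^2) / ([N₂] × [H₂]^3)
  = ((2.44)^2) / ((0.55)·(1.62)^3) = 5.9536/2.3383 = 2.546
Since Q = 2.546 > Kc = 1.08, the reaction proceeds reverse (toward reactants) to reach equilibrium.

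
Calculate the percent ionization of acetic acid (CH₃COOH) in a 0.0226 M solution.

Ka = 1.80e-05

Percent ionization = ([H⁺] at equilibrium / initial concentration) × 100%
Percent ionization = 2.78%

Let x = [H⁺]. Ka = x²/(C - x) ⇒ x² + (1.80e-05)x - (1.80e-05)(0.0226) = 0. x = 6.2887e-04. Percent = (6.2887e-04/0.0226) × 100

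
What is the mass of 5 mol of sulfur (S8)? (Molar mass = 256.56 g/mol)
Mass = 5 mol × 256.56 g/mol = 1283 g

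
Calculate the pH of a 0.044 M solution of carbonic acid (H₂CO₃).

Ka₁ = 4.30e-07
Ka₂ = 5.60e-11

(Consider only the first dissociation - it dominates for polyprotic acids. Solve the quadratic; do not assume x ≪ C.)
pH = 3.86

x² + Ka₁·x − Ka₁·C = 0 with Ka₁ = 4.30e-07, C = 0.044.
x = (−Ka₁ + √(Ka₁² + 4·Ka₁·C))/2 = 1.3734e-04 M, so pH = 3.86.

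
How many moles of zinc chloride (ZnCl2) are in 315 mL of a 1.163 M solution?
Moles = Molarity × Volume (L)
Moles = 1.163 M × 0.315 L = 0.3663 mol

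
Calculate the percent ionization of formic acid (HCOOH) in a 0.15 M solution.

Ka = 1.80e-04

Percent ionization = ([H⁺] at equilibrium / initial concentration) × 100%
Percent ionization = 3.4%

Let x = [H⁺]. Ka = x²/(C - x) ⇒ x² + (1.80e-04)x - (1.80e-04)(0.15) = 0. x = 5.1069e-03. Percent = (5.1069e-03/0.15) × 100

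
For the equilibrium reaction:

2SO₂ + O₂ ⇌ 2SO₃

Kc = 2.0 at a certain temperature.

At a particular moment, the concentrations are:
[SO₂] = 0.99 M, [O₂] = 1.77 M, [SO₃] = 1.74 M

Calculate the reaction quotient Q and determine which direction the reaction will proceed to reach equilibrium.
Q = 1.745, Q < K, reaction proceeds forward (toward products)

Q = ([SO₃]^2) / ([SO₂]^2 × [O₂])
  = ((1.74)^2) / ((0.99)^2·(1.77)) = 3.0276/1.7348 = 1.745
Since Q = 1.745 < Kc = 2.0, the reaction proceeds forward (toward products) to reach equilibrium.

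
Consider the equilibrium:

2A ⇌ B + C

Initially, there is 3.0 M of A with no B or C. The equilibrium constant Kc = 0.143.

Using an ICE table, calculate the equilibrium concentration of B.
[B] = 0.646 M

ICE: [A] = 3.0 − 2x, [B] = [C] = x.
Kc = x²/(3.0 − 2x)² = 0.143 ⇒ √Kc = x/(3.0 − 2x).
x = √0.143·3.0/(1 + 2√0.143) = 0.37815·3.0/1.7563 = 0.64594.
[B] = x = 0.646 M.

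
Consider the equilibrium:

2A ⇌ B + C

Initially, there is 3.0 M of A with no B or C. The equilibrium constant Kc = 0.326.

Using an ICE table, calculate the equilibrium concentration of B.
[B] = 0.800 M

ICE: [A] = 3.0 − 2x, [B] = [C] = x.
Kc = x²/(3.0 − 2x)² = 0.326 ⇒ √Kc = x/(3.0 − 2x).
x = √0.326·3.0/(1 + 2√0.326) = 0.57096·3.0/2.1419 = 0.7997.
[B] = x = 0.800 M.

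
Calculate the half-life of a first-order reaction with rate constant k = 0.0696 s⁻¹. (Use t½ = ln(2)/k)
9.96 s

t½ = ln(2)/k = 0.6931/0.0696 = 9.96 s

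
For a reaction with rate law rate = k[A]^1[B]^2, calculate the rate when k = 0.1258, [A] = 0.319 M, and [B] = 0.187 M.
0.001403 M/s

rate = k·[A]^1·[B]^2 = 0.1258·(0.319)^1·(0.187)^2 = 0.1258·0.319·0.034969 = 0.001403 M/s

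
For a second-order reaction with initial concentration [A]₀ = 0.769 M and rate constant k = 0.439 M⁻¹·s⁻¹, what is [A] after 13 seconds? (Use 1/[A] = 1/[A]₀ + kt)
0.1427 M

1/[A] = 1/[A]₀ + k·t = 1/0.769 + (0.439)·(13) = 1.3004 + 5.7070 = 7.0074
[A] = 1/7.0074 = 0.1427 M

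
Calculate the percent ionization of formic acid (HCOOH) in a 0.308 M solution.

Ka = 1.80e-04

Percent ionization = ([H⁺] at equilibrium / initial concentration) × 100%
Percent ionization = 2.39%

Let x = [H⁺]. Ka = x²/(C - x) ⇒ x² + (1.80e-04)x - (1.80e-04)(0.308) = 0. x = 7.3563e-03. Percent = (7.3563e-03/0.308) × 100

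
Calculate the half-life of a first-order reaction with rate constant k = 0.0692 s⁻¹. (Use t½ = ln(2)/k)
10.02 s

t½ = ln(2)/k = 0.6931/0.0692 = 10.02 s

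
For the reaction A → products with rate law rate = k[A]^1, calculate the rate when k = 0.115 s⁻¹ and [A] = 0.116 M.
0.01334 M/s

rate = k·[A]^1 = 0.115·(0.116)^1 = 0.115·0.116 = 0.01334 M/s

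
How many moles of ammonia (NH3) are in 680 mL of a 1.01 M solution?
Moles = Molarity × Volume (L)
Moles = 1.01 M × 0.68 L = 0.6868 mol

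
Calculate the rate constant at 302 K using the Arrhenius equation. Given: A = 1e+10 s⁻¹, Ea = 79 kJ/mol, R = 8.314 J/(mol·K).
2.17e-04 s⁻¹

k = A·exp(-Ea/(R·T)) = 1e+10·exp(-79000/(8.314·302)) = 1e+10·exp(-31.4637) = 1e+10·2.1651e-14 = 2.17e-04 s⁻¹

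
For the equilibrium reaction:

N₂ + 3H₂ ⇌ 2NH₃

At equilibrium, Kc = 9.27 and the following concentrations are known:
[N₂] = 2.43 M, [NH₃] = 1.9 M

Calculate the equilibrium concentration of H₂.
[H₂] = 0.5432 M

Kc = ([NH₃]^2) / ([N₂] × [H₂]^3) = 9.27
[H₂]^3 = (product terms)/(Kc · other reactant terms) = 3.61 / (9.27 · 2.43) = 0.16026
[H₂] = (0.16026)^(1/3) = 0.5432 M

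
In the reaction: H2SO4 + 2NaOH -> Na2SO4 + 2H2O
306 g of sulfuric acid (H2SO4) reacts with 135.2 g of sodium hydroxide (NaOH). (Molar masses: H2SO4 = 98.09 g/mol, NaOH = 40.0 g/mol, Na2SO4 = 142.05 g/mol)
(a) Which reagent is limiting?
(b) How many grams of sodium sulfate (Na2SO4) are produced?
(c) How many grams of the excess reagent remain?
(a) NaOH, (b) 240.1 g, (c) 140.2 g

Moles of H2SO4 = 306 g ÷ 98.09 g/mol = 3.11958 mol
Moles of NaOH = 135.2 g ÷ 40.0 g/mol = 3.38 mol
Moles ÷ coefficient: H2SO4: 3.11958/1 = 3.12, NaOH: 3.38/2 = 1.69
(a) NaOH has the smaller value, so NaOH is the limiting reagent.
(b) Moles of Na2SO4 = 3.38 mol NaOH × (1/2) = 1.69 mol; mass = 1.69 mol × 142.05 g/mol = 240.1 g
(c) H2SO4 consumed = 3.38 × (1/2) = 1.69 mol; remaining = 3.11958 − 1.69 = 1.42958 mol; mass = 1.42958 mol × 98.09 g/mol = 140.2 g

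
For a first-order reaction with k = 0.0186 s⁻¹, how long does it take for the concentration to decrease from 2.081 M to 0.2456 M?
114.89 s

From ln[A] = ln[A]₀ - k·t: t = ln([A]₀/[A])/k = ln(2.081/0.2456)/0.0186 = ln(8.4731)/0.0186 = 2.1369/0.0186 = 114.89 s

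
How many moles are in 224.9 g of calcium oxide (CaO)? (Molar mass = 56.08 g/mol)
Moles = 224.9 g ÷ 56.08 g/mol = 4.01 mol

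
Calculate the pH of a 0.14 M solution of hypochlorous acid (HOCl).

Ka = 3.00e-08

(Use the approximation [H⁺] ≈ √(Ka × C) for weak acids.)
pH = 4.19

[H⁺] = √(Ka × C) = √(3.00e-08 × 0.14) = 6.4807e-05. pH = -log(6.4807e-05)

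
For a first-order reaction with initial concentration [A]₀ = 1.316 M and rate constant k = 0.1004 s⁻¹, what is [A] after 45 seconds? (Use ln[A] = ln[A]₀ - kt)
0.0144 M

ln[A] = ln[A]₀ - k·t = ln(1.316) - (0.1004)·(45) = 0.2746 - 4.5180 = -4.2434
[A] = e^(-4.2434) = 0.0144 M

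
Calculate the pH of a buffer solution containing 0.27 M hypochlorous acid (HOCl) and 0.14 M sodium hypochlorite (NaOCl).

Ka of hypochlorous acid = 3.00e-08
pH = 7.24

pKa = -log(3.00e-08) = 7.52. pH = pKa + log([A⁻]/[HA]) = 7.52 + log(0.14/0.27)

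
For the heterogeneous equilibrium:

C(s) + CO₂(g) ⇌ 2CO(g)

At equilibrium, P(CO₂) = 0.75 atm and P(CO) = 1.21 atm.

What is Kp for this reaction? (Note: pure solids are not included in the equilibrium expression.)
K_p = 1.952

Solid C is excluded.
Kp = P(CO)²/P(CO₂) = (1.21)²/0.75 = 1.464/0.75 = 1.952.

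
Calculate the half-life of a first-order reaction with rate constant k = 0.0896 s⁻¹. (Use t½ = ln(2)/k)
7.74 s

t½ = ln(2)/k = 0.6931/0.0896 = 7.74 s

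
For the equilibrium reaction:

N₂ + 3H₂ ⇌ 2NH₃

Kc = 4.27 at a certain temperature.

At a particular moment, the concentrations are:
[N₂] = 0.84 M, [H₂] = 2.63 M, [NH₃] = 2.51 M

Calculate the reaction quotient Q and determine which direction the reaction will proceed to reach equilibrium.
Q = 0.412, Q < K, reaction proceeds forward (toward products)

Q = ([NH₃]^2) / ([N₂] × [H₂]^3)
  = ((2.51)^2) / ((0.84)·(2.63)^3) = 6.3001/15.281 = 0.4123
Since Q = 0.4123 < Kc = 4.27, the reaction proceeds forward (toward products) to reach equilibrium.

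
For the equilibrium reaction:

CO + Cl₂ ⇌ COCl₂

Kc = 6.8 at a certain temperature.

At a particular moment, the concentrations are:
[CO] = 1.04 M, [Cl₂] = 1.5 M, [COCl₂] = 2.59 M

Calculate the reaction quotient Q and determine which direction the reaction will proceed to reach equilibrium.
Q = 1.660, Q < K, reaction proceeds forward (toward products)

Q = ([COCl₂]) / ([CO] × [Cl₂])
  = ((2.59)) / ((1.04)·(1.5)) = 2.59/1.56 = 1.66
Since Q = 1.66 < Kc = 6.8, the reaction proceeds forward (toward products) to reach equilibrium.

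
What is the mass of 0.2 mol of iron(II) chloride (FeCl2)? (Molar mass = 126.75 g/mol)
Mass = 0.2 mol × 126.75 g/mol = 25.35 g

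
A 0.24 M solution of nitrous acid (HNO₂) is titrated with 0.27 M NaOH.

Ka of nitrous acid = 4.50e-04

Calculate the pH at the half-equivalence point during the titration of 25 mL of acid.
pH = pKa = 3.35

At the half-equivalence point, [HA] = [A⁻], so by Henderson–Hasselbalch pH = pKa + log(1) = pKa.
pKa = −log(4.50e-04) = 3.35.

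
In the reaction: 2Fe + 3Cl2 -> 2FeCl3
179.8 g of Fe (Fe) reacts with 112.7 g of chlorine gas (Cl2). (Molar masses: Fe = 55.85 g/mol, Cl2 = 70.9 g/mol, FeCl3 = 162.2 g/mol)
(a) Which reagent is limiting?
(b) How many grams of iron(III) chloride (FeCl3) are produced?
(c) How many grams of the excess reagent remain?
(a) Cl2, (b) 171.9 g, (c) 120.6 g

Moles of Fe = 179.8 g ÷ 55.85 g/mol = 3.21934 mol
Moles of Cl2 = 112.7 g ÷ 70.9 g/mol = 1.58956 mol
Moles ÷ coefficient: Fe: 3.21934/2 = 1.61, Cl2: 1.58956/3 = 0.5299
(a) Cl2 has the smaller value, so Cl2 is the limiting reagent.
(b) Moles of FeCl3 = 1.58956 mol Cl2 × (2/3) = 1.05971 mol; mass = 1.05971 mol × 162.2 g/mol = 171.9 g
(c) Fe consumed = 1.58956 × (2/3) = 1.05971 mol; remaining = 3.21934 − 1.05971 = 2.15963 mol; mass = 2.15963 mol × 55.85 g/mol = 120.6 g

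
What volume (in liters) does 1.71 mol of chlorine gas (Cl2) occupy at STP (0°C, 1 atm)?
At STP, 1 mol of gas occupies 22.4 L
Volume = 1.71 mol × 22.4 L/mol = 38.30 L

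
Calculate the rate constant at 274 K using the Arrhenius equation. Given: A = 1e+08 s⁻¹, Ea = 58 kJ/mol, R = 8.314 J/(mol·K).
8.76e-04 s⁻¹

k = A·exp(-Ea/(R·T)) = 1e+08·exp(-58000/(8.314·274)) = 1e+08·exp(-25.4605) = 1e+08·8.7626e-12 = 8.76e-04 s⁻¹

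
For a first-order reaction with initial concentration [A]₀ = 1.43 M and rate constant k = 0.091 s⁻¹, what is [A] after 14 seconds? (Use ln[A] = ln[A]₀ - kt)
0.4000 M

ln[A] = ln[A]₀ - k·t = ln(1.43) - (0.091)·(14) = 0.3577 - 1.2740 = -0.9163
[A] = e^(-0.9163) = 0.4000 M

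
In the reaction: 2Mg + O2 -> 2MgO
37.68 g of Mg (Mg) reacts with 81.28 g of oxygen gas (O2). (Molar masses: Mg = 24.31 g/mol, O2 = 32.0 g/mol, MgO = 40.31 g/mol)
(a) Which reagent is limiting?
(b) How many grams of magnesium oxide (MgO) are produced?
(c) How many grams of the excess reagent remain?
(a) Mg, (b) 62.48 g, (c) 56.48 g

Moles of Mg = 37.68 g ÷ 24.31 g/mol = 1.54998 mol
Moles of O2 = 81.28 g ÷ 32.0 g/mol = 2.54 mol
Moles ÷ coefficient: Mg: 1.54998/2 = 0.775, O2: 2.54/1 = 2.54
(a) Mg has the smaller value, so Mg is the limiting reagent.
(b) Moles of MgO = 1.54998 mol Mg × (2/2) = 1.54998 mol; mass = 1.54998 mol × 40.31 g/mol = 62.48 g
(c) O2 consumed = 1.54998 × (1/2) = 0.77499 mol; remaining = 2.54 − 0.77499 = 1.76501 mol; mass = 1.76501 mol × 32.0 g/mol = 56.48 g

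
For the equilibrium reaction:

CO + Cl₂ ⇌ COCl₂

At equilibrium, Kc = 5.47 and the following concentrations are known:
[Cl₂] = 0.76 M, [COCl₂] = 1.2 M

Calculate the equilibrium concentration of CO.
[CO] = 0.2887 M

Kc = ([COCl₂]) / ([CO] × [Cl₂]) = 5.47
[CO]^1 = (product terms)/(Kc · other reactant terms) = 1.2 / (5.47 · 0.76) = 0.28866
[CO] = 0.2887 M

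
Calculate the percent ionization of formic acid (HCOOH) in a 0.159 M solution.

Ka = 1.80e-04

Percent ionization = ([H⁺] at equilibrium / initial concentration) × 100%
Percent ionization = 3.31%

Let x = [H⁺]. Ka = x²/(C - x) ⇒ x² + (1.80e-04)x - (1.80e-04)(0.159) = 0. x = 5.2605e-03. Percent = (5.2605e-03/0.159) × 100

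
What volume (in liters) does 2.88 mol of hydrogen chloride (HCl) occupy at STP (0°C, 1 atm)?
At STP, 1 mol of gas occupies 22.4 L
Volume = 2.88 mol × 22.4 L/mol = 64.51 L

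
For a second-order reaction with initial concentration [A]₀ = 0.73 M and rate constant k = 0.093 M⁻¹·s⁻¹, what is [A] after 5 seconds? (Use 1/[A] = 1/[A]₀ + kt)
0.5450 M

1/[A] = 1/[A]₀ + k·t = 1/0.73 + (0.093)·(5) = 1.3699 + 0.4650 = 1.8349
[A] = 1/1.8349 = 0.5450 M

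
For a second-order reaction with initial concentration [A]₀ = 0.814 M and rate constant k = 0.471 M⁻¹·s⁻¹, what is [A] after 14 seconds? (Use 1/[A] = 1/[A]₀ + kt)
0.1278 M

1/[A] = 1/[A]₀ + k·t = 1/0.814 + (0.471)·(14) = 1.2285 + 6.5940 = 7.8225
[A] = 1/7.8225 = 0.1278 M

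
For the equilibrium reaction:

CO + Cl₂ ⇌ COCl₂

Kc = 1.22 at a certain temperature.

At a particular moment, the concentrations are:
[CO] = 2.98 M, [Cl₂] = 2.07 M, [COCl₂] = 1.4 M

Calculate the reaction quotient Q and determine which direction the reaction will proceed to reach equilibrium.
Q = 0.227, Q < K, reaction proceeds forward (toward products)

Q = ([COCl₂]) / ([CO] × [Cl₂])
  = ((1.4)) / ((2.98)·(2.07)) = 1.4/6.1686 = 0.227
Since Q = 0.227 < Kc = 1.22, the reaction proceeds forward (toward products) to reach equilibrium.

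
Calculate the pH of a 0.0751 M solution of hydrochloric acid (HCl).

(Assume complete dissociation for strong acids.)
pH = 1.12

[H⁺] = 0.0751 M for strong acid. pH = -log[H⁺] = -log(0.0751)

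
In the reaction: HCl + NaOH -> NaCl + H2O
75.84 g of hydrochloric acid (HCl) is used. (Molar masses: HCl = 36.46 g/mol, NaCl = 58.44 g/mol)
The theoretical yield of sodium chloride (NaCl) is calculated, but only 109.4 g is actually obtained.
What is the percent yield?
Moles of HCl = 75.84 g ÷ 36.46 g/mol = 2.08009 mol
Mole ratio: 1 mol NaCl / 1 mol HCl
Moles of NaCl = 2.08009 × (1/1) = 2.08009 mol
Theoretical yield = 2.08009 mol × 58.44 g/mol = 121.56 g
Actual yield = 109.4 g
Percent yield = (109.4 / 121.56) × 100% = 90.0%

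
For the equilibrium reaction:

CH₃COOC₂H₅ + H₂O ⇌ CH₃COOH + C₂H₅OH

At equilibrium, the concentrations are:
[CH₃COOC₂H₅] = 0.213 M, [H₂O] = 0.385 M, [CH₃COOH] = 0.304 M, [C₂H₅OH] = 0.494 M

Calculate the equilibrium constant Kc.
K_c = 1.8313

Kc = ([CH₃COOH] × [C₂H₅OH]) / ([CH₃COOC₂H₅] × [H₂O])
   = ((0.304)·(0.494)) / ((0.213)·(0.385))
   = 0.15018 / 0.082005 = 1.8313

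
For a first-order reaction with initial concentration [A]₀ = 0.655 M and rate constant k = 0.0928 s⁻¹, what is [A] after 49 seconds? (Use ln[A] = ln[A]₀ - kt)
0.0069 M

ln[A] = ln[A]₀ - k·t = ln(0.655) - (0.0928)·(49) = -0.4231 - 4.5472 = -4.9703
[A] = e^(-4.9703) = 0.0069 M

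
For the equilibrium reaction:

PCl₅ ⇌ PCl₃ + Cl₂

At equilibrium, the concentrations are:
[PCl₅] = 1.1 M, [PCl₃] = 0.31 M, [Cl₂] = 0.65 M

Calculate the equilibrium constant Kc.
K_c = 0.1832

Kc = ([PCl₃] × [Cl₂]) / ([PCl₅])
   = ((0.31)·(0.65)) / ((1.1))
   = 0.2015 / 1.1 = 0.1832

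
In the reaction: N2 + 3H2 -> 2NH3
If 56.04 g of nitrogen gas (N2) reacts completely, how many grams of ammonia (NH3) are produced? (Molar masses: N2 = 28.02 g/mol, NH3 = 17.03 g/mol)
Moles of N2 = 56.04 g ÷ 28.02 g/mol = 2 mol
Mole ratio: 2 mol NH3 / 1 mol N2
Moles of NH3 = 2 × (2/1) = 4 mol
Mass of NH3 = 4 mol × 17.03 g/mol = 68.12 g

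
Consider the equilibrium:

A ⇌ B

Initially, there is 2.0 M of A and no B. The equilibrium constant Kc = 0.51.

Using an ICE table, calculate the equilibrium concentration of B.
[B] = 0.675 M

ICE: [A] = 2.0 − x, [B] = x.
Kc = x/(2.0 − x) = 0.51 ⇒ x = 0.51·2.0/(1 + 0.51) = 1.02/1.51 = 0.6755.
[B] = x = 0.675 M.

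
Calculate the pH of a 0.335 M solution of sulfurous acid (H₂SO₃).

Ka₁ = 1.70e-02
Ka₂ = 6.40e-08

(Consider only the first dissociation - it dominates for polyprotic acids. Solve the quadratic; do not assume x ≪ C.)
pH = 1.17

x² + Ka₁·x − Ka₁·C = 0 with Ka₁ = 1.70e-02, C = 0.335.
x = (−Ka₁ + √(Ka₁² + 4·Ka₁·C))/2 = 6.7442e-02 M, so pH = 1.17.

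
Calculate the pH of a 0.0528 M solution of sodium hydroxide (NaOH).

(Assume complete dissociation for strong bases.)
pH = 12.72

[OH⁻] = 0.0528 M for strong base. pOH = -log[OH⁻] = 1.28, pH = 14 - pOH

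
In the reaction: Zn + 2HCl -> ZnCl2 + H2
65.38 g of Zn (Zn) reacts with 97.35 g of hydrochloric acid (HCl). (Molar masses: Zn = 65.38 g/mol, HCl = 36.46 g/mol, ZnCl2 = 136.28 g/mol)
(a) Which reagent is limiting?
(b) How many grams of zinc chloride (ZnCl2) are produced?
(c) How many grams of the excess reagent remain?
(a) Zn, (b) 136.3 g, (c) 24.43 g

Moles of Zn = 65.38 g ÷ 65.38 g/mol = 1 mol
Moles of HCl = 97.35 g ÷ 36.46 g/mol = 2.67005 mol
Moles ÷ coefficient: Zn: 1/1 = 1, HCl: 2.67005/2 = 1.335
(a) Zn has the smaller value, so Zn is the limiting reagent.
(b) Moles of ZnCl2 = 1 mol Zn × (1/1) = 1 mol; mass = 1 mol × 136.28 g/mol = 136.3 g
(c) HCl consumed = 1 × (2/1) = 2 mol; remaining = 2.67005 − 2 = 0.670049 mol; mass = 0.670049 mol × 36.46 g/mol = 24.43 g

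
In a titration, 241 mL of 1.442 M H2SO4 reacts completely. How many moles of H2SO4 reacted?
Moles = Molarity × Volume (L)
Moles = 1.442 M × 0.241 L = 0.3475 mol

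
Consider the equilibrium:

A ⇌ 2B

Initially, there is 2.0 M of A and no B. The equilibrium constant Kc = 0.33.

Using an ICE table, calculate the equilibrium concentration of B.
[B] = 0.734 M

ICE: [A] = 2.0 − x, [B] = 2x.
Kc = (2x)²/(2.0 − x) = 0.33 ⇒ 4x² + 0.33x − 0.66 = 0.
x = (−0.33 + √(0.33² + 4·4·0.66))/(2·4) = (−0.33 + √10.669)/8 = 0.36704.
[B] = 2x = 0.734 M.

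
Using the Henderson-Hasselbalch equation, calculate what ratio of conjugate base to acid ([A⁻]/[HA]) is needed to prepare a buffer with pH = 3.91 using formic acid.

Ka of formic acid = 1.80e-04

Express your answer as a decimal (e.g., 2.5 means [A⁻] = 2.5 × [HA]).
[A⁻]/[HA] = 1.463

pKa = −log(1.80e-04) = 3.7447. pH = pKa + log([A⁻]/[HA]). 3.91 = 3.7447 + log(ratio). log(ratio) = 3.91 − 3.7447 = 0.1653. ratio = 10^(0.1653) = 1.463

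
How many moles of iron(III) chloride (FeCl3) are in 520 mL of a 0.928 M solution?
Moles = Molarity × Volume (L)
Moles = 0.928 M × 0.52 L = 0.4826 mol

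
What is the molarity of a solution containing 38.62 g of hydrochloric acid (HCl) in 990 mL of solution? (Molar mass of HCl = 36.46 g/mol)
Moles of HCl = 38.62 g ÷ 36.46 g/mol = 1.05924 mol
Volume = 990 mL = 0.99 L
Molarity = 1.05924 mol ÷ 0.99 L = 1.07 M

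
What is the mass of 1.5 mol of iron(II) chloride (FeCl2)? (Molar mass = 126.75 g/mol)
Mass = 1.5 mol × 126.75 g/mol = 190.1 g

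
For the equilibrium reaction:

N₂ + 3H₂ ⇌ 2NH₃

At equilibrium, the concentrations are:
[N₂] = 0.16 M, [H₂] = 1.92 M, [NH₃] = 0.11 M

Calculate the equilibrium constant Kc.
K_c = 0.0107

Kc = ([NH₃]^2) / ([N₂] × [H₂]^3)
   = ((0.11)^2) / ((0.16)·(1.92)^3)
   = 0.0121 / 1.1325 = 0.0107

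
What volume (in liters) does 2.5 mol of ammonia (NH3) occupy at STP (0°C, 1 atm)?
At STP, 1 mol of gas occupies 22.4 L
Volume = 2.5 mol × 22.4 L/mol = 56.00 L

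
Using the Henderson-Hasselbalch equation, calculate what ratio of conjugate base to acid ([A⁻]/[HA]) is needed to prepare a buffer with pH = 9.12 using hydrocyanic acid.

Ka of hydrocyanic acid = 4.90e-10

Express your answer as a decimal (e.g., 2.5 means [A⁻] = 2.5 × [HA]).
[A⁻]/[HA] = 0.646

pKa = −log(4.90e-10) = 9.3098. pH = pKa + log([A⁻]/[HA]). 9.12 = 9.3098 + log(ratio). log(ratio) = 9.12 − 9.3098 = -0.1898. ratio = 10^(-0.1898) = 0.646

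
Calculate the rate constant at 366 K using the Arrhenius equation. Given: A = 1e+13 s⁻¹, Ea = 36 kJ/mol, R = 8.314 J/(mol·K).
7.28e+07 s⁻¹

k = A·exp(-Ea/(R·T)) = 1e+13·exp(-36000/(8.314·366)) = 1e+13·exp(-11.8307) = 1e+13·7.2775e-06 = 7.28e+07 s⁻¹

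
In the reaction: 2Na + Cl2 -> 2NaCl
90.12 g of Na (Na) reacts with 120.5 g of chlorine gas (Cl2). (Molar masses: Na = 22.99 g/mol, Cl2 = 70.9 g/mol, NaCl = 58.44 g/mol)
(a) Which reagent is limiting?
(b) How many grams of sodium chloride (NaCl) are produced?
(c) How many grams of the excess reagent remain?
(a) Cl2, (b) 198.6 g, (c) 11.97 g

Moles of Na = 90.12 g ÷ 22.99 g/mol = 3.91997 mol
Moles of Cl2 = 120.5 g ÷ 70.9 g/mol = 1.69958 mol
Moles ÷ coefficient: Na: 3.91997/2 = 1.96, Cl2: 1.69958/1 = 1.7
(a) Cl2 has the smaller value, so Cl2 is the limiting reagent.
(b) Moles of NaCl = 1.69958 mol Cl2 × (2/1) = 3.39915 mol; mass = 3.39915 mol × 58.44 g/mol = 198.6 g
(c) Na consumed = 1.69958 × (2/1) = 3.39915 mol; remaining = 3.91997 − 3.39915 = 0.520811 mol; mass = 0.520811 mol × 22.99 g/mol = 11.97 g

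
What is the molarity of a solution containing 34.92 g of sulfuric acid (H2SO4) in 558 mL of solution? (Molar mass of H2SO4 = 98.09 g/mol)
Moles of H2SO4 = 34.92 g ÷ 98.09 g/mol = 0.356 mol
Volume = 558 mL = 0.558 L
Molarity = 0.356 mol ÷ 0.558 L = 0.638 M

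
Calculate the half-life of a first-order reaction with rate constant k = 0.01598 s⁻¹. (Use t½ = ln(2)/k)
43.38 s

t½ = ln(2)/k = 0.6931/0.01598 = 43.38 s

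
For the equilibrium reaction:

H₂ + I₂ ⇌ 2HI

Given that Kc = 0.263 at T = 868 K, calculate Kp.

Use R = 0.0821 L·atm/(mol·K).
K_p = 0.2630

Δn = (moles gaseous products) − (moles gaseous reactants) = 0
T = 868 K; RT = 0.0821 × 868 = 71.2628
Kp = Kc·(RT)^Δn = 0.263 × (71.2628)^0 = 0.263 × 1 = 0.2630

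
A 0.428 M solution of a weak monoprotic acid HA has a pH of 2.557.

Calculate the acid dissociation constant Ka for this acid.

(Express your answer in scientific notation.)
K_a = 1.81e-05

[H⁺] = 10^(−pH) = 10^(−2.557) = 2.773e-03 M. For HA ⇌ H⁺ + A⁻, Ka = x²/(C − x) = (2.773e-03)²/(0.428 − 2.773e-03) = 1.81e-05.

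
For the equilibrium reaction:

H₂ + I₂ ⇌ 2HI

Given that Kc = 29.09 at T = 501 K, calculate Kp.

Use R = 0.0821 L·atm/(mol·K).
K_p = 29.0900

Δn = (moles gaseous products) − (moles gaseous reactants) = 0
T = 501 K; RT = 0.0821 × 501 = 41.1321
Kp = Kc·(RT)^Δn = 29.09 × (41.1321)^0 = 29.09 × 1 = 29.0900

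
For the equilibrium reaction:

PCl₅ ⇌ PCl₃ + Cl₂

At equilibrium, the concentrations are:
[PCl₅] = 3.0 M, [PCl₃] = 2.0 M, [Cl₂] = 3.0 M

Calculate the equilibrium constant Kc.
K_c = 2.0000

Kc = ([PCl₃] × [Cl₂]) / ([PCl₅])
   = ((2.0)·(3.0)) / ((3.0))
   = 6 / 3 = 2.0000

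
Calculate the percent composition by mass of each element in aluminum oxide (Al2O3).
Al: 52.92%, O: 47.08%

Molar mass of Al2O3 = 101.96 g/mol
% Al = (2 × 26.98) / 101.96 × 100% = 53.96 / 101.96 × 100% = 52.92%
% O = (3 × 16.0) / 101.96 × 100% = 48 / 101.96 × 100% = 47.08%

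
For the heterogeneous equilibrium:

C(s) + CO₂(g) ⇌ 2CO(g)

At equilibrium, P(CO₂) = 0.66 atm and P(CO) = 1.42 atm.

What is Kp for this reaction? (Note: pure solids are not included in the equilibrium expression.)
K_p = 3.055

Solid C is excluded.
Kp = P(CO)²/P(CO₂) = (1.42)²/0.66 = 2.016/0.66 = 3.055.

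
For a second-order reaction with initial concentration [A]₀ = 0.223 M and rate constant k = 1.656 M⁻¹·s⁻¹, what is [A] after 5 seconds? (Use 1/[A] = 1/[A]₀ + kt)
0.0783 M

1/[A] = 1/[A]₀ + k·t = 1/0.223 + (1.656)·(5) = 4.4843 + 8.2800 = 12.7643
[A] = 1/12.7643 = 0.0783 M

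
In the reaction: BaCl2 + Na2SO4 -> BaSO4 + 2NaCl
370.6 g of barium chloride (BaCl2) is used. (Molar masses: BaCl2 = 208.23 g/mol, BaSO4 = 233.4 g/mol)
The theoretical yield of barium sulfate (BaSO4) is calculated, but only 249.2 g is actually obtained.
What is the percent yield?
Moles of BaCl2 = 370.6 g ÷ 208.23 g/mol = 1.77976 mol
Mole ratio: 1 mol BaSO4 / 1 mol BaCl2
Moles of BaSO4 = 1.77976 × (1/1) = 1.77976 mol
Theoretical yield = 1.77976 mol × 233.4 g/mol = 415.4 g
Actual yield = 249.2 g
Percent yield = (249.2 / 415.4) × 100% = 60.0%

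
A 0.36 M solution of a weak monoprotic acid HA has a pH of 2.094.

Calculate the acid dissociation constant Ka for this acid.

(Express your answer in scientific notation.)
K_a = 1.84e-04

[H⁺] = 10^(−pH) = 10^(−2.094) = 8.054e-03 M. For HA ⇌ H⁺ + A⁻, Ka = x²/(C − x) = (8.054e-03)²/(0.36 − 8.054e-03) = 1.84e-04.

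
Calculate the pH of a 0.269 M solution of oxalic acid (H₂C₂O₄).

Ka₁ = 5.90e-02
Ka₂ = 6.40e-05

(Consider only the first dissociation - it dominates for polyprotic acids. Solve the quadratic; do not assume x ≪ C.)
pH = 1.00

x² + Ka₁·x − Ka₁·C = 0 with Ka₁ = 5.90e-02, C = 0.269.
x = (−Ka₁ + √(Ka₁² + 4·Ka₁·C))/2 = 9.9888e-02 M, so pH = 1.00.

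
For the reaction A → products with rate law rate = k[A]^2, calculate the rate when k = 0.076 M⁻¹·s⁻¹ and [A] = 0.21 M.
0.003352 M/s

rate = k·[A]^2 = 0.076·(0.21)^2 = 0.076·0.0441 = 0.003352 M/s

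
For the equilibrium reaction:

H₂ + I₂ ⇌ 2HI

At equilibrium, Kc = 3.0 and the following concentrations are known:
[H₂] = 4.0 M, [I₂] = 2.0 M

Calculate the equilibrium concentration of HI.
[HI] = 4.8990 M

Kc = ([HI]^2) / ([H₂] × [I₂]) = 3.0
[HI]^2 = Kc · (reactant terms)/(other product terms) = 3.0 · 8 / 1 = 24
[HI] = (24)^(1/2) = 4.8990 M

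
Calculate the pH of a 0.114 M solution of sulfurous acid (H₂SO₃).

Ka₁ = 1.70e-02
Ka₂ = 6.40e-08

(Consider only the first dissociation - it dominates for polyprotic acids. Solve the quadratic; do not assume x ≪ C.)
pH = 1.44

x² + Ka₁·x − Ka₁·C = 0 with Ka₁ = 1.70e-02, C = 0.114.
x = (−Ka₁ + √(Ka₁² + 4·Ka₁·C))/2 = 3.6336e-02 M, so pH = 1.44.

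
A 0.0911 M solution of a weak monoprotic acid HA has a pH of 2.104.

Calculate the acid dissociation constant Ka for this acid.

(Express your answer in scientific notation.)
K_a = 7.44e-04

[H⁺] = 10^(−pH) = 10^(−2.104) = 7.870e-03 M. For HA ⇌ H⁺ + A⁻, Ka = x²/(C − x) = (7.870e-03)²/(0.0911 − 7.870e-03) = 7.44e-04.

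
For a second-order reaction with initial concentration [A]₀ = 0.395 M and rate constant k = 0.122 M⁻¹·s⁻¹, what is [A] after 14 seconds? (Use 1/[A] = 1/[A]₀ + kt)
0.2359 M

1/[A] = 1/[A]₀ + k·t = 1/0.395 + (0.122)·(14) = 2.5316 + 1.7080 = 4.2396
[A] = 1/4.2396 = 0.2359 M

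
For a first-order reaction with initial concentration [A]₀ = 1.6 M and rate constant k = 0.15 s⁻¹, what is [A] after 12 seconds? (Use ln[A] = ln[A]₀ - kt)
0.2645 M

ln[A] = ln[A]₀ - k·t = ln(1.6) - (0.15)·(12) = 0.4700 - 1.8000 = -1.3300
[A] = e^(-1.3300) = 0.2645 M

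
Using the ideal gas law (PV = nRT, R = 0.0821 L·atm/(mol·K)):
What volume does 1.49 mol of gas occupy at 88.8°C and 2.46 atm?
T = 88.8°C + 273.15 = 361.95 K
V = nRT/P = (1.49 × 0.0821 × 361.95) / 2.46
V = 18.00 L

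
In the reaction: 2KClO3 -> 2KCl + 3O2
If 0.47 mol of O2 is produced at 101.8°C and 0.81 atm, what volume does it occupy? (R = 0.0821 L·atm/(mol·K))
T = 101.8°C + 273.15 = 374.95 K
V = nRT/P = (0.47 × 0.0821 × 374.95) / 0.81
V = 17.86 L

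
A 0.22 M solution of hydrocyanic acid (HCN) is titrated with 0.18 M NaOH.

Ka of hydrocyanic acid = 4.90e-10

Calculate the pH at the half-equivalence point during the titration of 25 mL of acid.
pH = pKa = 9.31

At the half-equivalence point, [HA] = [A⁻], so by Henderson–Hasselbalch pH = pKa + log(1) = pKa.
pKa = −log(4.90e-10) = 9.31.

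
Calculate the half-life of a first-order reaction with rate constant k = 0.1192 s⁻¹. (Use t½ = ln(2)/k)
5.81 s

t½ = ln(2)/k = 0.6931/0.1192 = 5.81 s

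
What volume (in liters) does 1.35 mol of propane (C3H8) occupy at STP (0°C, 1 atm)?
At STP, 1 mol of gas occupies 22.4 L
Volume = 1.35 mol × 22.4 L/mol = 30.24 L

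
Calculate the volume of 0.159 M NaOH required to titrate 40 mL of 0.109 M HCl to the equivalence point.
V_{base} = 27.4 mL

At equivalence: moles acid = moles base.
moles HCl = 0.109 M × 0.04 L = 0.00436 mol
V_NaOH = 0.00436 mol ÷ 0.159 M = 0.02742 L = 27.4 mL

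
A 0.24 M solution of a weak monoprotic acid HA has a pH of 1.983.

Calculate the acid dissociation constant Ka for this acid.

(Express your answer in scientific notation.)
K_a = 4.71e-04

[H⁺] = 10^(−pH) = 10^(−1.983) = 1.040e-02 M. For HA ⇌ H⁺ + A⁻, Ka = x²/(C − x) = (1.040e-02)²/(0.24 − 1.040e-02) = 4.71e-04.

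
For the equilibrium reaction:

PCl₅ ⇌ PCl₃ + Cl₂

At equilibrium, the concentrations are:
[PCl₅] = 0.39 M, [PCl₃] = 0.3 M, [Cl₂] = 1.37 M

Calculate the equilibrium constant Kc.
K_c = 1.0538

Kc = ([PCl₃] × [Cl₂]) / ([PCl₅])
   = ((0.3)·(1.37)) / ((0.39))
   = 0.411 / 0.39 = 1.0538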